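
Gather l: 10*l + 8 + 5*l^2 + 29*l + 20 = 5*l^2 + 39*l + 28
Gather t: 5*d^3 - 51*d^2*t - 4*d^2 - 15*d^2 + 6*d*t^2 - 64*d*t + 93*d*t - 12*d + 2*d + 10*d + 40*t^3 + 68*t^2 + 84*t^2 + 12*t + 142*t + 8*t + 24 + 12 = 5*d^3 - 19*d^2 + 40*t^3 + t^2*(6*d + 152) + t*(-51*d^2 + 29*d + 162) + 36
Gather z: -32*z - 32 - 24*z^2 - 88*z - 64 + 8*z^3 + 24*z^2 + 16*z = 8*z^3 - 104*z - 96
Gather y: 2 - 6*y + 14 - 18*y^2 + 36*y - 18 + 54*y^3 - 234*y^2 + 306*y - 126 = 54*y^3 - 252*y^2 + 336*y - 128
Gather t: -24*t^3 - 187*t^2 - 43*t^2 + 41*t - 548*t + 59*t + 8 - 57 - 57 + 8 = -24*t^3 - 230*t^2 - 448*t - 98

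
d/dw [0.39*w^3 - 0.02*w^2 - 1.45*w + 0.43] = 1.17*w^2 - 0.04*w - 1.45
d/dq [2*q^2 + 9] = 4*q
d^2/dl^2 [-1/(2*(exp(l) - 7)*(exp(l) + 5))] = (-2*exp(3*l) + 3*exp(2*l) - 72*exp(l) + 35)*exp(l)/(exp(6*l) - 6*exp(5*l) - 93*exp(4*l) + 412*exp(3*l) + 3255*exp(2*l) - 7350*exp(l) - 42875)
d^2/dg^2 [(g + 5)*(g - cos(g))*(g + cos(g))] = 2*g*cos(2*g) + 6*g + 2*sin(2*g) + 10*cos(2*g) + 10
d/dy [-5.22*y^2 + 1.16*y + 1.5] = 1.16 - 10.44*y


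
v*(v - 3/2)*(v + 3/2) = v^3 - 9*v/4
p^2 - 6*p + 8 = (p - 4)*(p - 2)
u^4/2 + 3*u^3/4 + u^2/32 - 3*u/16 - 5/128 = (u/2 + 1/4)*(u - 1/2)*(u + 1/4)*(u + 5/4)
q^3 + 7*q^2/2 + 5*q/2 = q*(q + 1)*(q + 5/2)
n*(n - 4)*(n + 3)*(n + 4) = n^4 + 3*n^3 - 16*n^2 - 48*n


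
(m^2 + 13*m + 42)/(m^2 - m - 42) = (m + 7)/(m - 7)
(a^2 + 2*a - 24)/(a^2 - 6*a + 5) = (a^2 + 2*a - 24)/(a^2 - 6*a + 5)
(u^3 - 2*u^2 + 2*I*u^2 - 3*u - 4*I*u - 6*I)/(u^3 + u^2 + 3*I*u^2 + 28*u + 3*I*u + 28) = (u^2 + u*(-3 + 2*I) - 6*I)/(u^2 + 3*I*u + 28)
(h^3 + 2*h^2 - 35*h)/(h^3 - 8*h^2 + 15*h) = (h + 7)/(h - 3)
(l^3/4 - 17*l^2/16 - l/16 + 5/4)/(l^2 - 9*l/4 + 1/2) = (4*l^3 - 17*l^2 - l + 20)/(4*(4*l^2 - 9*l + 2))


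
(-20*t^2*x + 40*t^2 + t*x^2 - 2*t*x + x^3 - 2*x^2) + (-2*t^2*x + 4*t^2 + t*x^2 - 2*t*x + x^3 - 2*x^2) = -22*t^2*x + 44*t^2 + 2*t*x^2 - 4*t*x + 2*x^3 - 4*x^2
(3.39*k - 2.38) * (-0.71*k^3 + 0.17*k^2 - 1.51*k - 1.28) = -2.4069*k^4 + 2.2661*k^3 - 5.5235*k^2 - 0.7454*k + 3.0464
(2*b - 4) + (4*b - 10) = 6*b - 14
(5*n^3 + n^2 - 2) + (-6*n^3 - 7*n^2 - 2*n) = -n^3 - 6*n^2 - 2*n - 2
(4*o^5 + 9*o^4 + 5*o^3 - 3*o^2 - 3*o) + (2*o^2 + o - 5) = 4*o^5 + 9*o^4 + 5*o^3 - o^2 - 2*o - 5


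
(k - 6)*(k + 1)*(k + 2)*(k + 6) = k^4 + 3*k^3 - 34*k^2 - 108*k - 72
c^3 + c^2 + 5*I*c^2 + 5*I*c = c*(c + 1)*(c + 5*I)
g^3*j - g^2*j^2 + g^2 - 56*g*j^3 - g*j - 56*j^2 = (g - 8*j)*(g + 7*j)*(g*j + 1)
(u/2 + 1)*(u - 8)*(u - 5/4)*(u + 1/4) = u^4/2 - 7*u^3/2 - 165*u^2/32 + 143*u/16 + 5/2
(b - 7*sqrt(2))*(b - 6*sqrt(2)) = b^2 - 13*sqrt(2)*b + 84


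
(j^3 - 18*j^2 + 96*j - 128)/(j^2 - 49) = (j^3 - 18*j^2 + 96*j - 128)/(j^2 - 49)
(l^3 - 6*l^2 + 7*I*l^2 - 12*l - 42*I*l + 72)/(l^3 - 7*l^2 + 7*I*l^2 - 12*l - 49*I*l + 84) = (l - 6)/(l - 7)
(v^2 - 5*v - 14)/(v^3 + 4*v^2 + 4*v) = (v - 7)/(v*(v + 2))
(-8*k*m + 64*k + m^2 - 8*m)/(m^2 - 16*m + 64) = (-8*k + m)/(m - 8)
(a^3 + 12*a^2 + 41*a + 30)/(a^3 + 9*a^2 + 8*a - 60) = (a + 1)/(a - 2)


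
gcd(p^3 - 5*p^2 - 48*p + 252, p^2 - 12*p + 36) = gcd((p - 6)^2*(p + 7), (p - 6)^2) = p^2 - 12*p + 36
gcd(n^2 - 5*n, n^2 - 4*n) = n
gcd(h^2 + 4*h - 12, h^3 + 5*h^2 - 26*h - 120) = h + 6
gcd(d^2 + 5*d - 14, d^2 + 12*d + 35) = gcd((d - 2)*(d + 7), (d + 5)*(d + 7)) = d + 7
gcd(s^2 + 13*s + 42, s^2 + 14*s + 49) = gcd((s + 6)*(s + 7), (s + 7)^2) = s + 7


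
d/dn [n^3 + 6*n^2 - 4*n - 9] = 3*n^2 + 12*n - 4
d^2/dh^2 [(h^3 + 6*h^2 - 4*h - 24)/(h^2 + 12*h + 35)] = 6*(11*h^3 + 186*h^2 + 1077*h + 2138)/(h^6 + 36*h^5 + 537*h^4 + 4248*h^3 + 18795*h^2 + 44100*h + 42875)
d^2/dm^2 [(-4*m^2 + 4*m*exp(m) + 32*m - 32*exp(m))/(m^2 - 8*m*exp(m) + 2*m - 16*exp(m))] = 4*(2*(-(4*m*exp(m) + 16*exp(m) - 1)*(m^2 - m*exp(m) - 8*m + 8*exp(m)) + 2*(m*exp(m) - 2*m - 7*exp(m) + 8)*(4*m*exp(m) - m + 12*exp(m) - 1))*(m^2 - 8*m*exp(m) + 2*m - 16*exp(m)) + (m*exp(m) - 6*exp(m) - 2)*(m^2 - 8*m*exp(m) + 2*m - 16*exp(m))^2 - 8*(m^2 - m*exp(m) - 8*m + 8*exp(m))*(4*m*exp(m) - m + 12*exp(m) - 1)^2)/(m^2 - 8*m*exp(m) + 2*m - 16*exp(m))^3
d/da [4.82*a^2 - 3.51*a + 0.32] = 9.64*a - 3.51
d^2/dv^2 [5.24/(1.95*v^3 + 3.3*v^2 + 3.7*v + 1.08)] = (-(61.308*v + 34.584)*(1.95*v^3 + 3.3*v^2 + 3.7*v + 1.08) + 5.24*(5.85*v^2 + 6.6*v + 3.7)*(11.7*v^2 + 13.2*v + 7.4))/(1.95*v^3 + 3.3*v^2 + 3.7*v + 1.08)^3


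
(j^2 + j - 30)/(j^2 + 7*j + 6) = (j - 5)/(j + 1)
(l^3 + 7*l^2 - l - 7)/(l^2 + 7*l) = l - 1/l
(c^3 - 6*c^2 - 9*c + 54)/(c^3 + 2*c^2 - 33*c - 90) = (c - 3)/(c + 5)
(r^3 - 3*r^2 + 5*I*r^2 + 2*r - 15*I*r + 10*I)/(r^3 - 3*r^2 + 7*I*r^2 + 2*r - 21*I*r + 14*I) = (r + 5*I)/(r + 7*I)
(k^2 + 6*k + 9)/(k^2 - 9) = (k + 3)/(k - 3)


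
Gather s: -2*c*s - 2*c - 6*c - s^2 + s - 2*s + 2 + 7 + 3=-8*c - s^2 + s*(-2*c - 1) + 12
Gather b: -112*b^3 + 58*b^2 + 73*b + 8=-112*b^3 + 58*b^2 + 73*b + 8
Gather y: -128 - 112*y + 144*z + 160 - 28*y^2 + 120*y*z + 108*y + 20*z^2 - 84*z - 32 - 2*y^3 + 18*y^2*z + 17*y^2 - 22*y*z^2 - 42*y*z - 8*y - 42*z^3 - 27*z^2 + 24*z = -2*y^3 + y^2*(18*z - 11) + y*(-22*z^2 + 78*z - 12) - 42*z^3 - 7*z^2 + 84*z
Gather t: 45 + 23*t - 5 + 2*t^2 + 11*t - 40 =2*t^2 + 34*t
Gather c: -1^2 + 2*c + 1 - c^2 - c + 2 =-c^2 + c + 2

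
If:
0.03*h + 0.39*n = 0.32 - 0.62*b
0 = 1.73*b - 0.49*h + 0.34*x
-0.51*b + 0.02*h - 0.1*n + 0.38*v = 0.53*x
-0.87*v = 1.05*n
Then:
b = 0.809984500932739*x + 0.763430496285724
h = 3.5536187481911*x + 2.6953770583149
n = -1.56102295647187*x - 0.60048261396563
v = 1.88399322332812*x + 0.724720396165416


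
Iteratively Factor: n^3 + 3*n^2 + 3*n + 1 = (n + 1)*(n^2 + 2*n + 1) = (n + 1)^2*(n + 1)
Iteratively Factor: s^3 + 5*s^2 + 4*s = (s)*(s^2 + 5*s + 4) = s*(s + 4)*(s + 1)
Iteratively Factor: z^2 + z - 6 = (z - 2)*(z + 3)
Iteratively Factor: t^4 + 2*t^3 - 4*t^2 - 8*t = (t + 2)*(t^3 - 4*t) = (t + 2)^2*(t^2 - 2*t) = t*(t + 2)^2*(t - 2)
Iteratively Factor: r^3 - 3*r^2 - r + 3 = (r + 1)*(r^2 - 4*r + 3) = (r - 3)*(r + 1)*(r - 1)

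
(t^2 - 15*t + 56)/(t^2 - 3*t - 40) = (t - 7)/(t + 5)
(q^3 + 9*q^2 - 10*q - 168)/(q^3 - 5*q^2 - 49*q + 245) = (q^2 + 2*q - 24)/(q^2 - 12*q + 35)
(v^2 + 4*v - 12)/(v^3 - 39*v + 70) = (v + 6)/(v^2 + 2*v - 35)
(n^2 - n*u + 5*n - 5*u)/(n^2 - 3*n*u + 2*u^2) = (-n - 5)/(-n + 2*u)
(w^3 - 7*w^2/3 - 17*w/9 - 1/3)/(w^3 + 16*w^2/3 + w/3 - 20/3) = (9*w^3 - 21*w^2 - 17*w - 3)/(3*(3*w^3 + 16*w^2 + w - 20))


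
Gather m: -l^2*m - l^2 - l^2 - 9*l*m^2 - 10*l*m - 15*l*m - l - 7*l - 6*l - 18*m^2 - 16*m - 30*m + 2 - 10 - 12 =-2*l^2 - 14*l + m^2*(-9*l - 18) + m*(-l^2 - 25*l - 46) - 20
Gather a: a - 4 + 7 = a + 3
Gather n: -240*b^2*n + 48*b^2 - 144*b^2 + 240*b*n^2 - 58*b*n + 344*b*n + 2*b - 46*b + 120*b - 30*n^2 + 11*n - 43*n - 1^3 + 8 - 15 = -96*b^2 + 76*b + n^2*(240*b - 30) + n*(-240*b^2 + 286*b - 32) - 8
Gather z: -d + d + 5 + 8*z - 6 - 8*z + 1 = 0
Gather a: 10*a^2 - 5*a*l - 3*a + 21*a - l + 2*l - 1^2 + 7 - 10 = 10*a^2 + a*(18 - 5*l) + l - 4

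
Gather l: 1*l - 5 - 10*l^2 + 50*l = -10*l^2 + 51*l - 5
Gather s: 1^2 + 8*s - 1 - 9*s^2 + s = -9*s^2 + 9*s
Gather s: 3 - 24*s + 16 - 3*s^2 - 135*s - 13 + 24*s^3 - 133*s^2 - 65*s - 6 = 24*s^3 - 136*s^2 - 224*s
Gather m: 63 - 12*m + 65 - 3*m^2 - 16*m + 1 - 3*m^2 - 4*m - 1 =-6*m^2 - 32*m + 128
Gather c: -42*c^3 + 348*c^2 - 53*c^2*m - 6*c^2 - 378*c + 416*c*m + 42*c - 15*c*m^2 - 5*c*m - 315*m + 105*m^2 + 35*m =-42*c^3 + c^2*(342 - 53*m) + c*(-15*m^2 + 411*m - 336) + 105*m^2 - 280*m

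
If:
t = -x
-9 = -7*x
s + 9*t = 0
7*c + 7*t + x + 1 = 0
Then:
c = 47/49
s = 81/7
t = -9/7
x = 9/7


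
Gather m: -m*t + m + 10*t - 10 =m*(1 - t) + 10*t - 10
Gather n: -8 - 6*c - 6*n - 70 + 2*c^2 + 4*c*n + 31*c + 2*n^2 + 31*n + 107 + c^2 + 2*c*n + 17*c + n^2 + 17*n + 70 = 3*c^2 + 42*c + 3*n^2 + n*(6*c + 42) + 99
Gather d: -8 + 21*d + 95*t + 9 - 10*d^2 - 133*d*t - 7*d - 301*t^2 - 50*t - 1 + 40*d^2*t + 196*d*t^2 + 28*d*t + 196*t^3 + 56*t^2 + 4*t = d^2*(40*t - 10) + d*(196*t^2 - 105*t + 14) + 196*t^3 - 245*t^2 + 49*t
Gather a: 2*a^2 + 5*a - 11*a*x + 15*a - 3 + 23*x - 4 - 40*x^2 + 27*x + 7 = 2*a^2 + a*(20 - 11*x) - 40*x^2 + 50*x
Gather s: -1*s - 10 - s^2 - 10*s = -s^2 - 11*s - 10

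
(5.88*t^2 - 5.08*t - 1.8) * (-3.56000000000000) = -20.9328*t^2 + 18.0848*t + 6.408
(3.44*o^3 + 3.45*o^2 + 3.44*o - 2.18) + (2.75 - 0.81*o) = 3.44*o^3 + 3.45*o^2 + 2.63*o + 0.57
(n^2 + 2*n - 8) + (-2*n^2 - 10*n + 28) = -n^2 - 8*n + 20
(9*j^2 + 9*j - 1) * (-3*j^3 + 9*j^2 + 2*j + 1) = -27*j^5 + 54*j^4 + 102*j^3 + 18*j^2 + 7*j - 1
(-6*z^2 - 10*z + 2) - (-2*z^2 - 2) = -4*z^2 - 10*z + 4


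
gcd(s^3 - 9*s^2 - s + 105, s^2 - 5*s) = s - 5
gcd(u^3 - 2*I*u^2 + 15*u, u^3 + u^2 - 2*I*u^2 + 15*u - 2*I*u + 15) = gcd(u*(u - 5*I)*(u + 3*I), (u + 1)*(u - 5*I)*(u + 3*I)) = u^2 - 2*I*u + 15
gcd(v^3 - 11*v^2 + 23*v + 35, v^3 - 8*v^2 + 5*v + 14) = v^2 - 6*v - 7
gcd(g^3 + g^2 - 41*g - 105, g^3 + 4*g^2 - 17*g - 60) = g^2 + 8*g + 15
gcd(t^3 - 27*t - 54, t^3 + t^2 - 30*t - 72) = t^2 - 3*t - 18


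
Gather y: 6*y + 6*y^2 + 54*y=6*y^2 + 60*y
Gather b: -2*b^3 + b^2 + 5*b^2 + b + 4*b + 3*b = -2*b^3 + 6*b^2 + 8*b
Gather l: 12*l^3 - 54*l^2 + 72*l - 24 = 12*l^3 - 54*l^2 + 72*l - 24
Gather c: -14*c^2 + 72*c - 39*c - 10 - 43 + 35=-14*c^2 + 33*c - 18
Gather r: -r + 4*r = 3*r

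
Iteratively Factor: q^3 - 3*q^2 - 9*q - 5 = (q - 5)*(q^2 + 2*q + 1) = (q - 5)*(q + 1)*(q + 1)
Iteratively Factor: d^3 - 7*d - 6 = (d + 1)*(d^2 - d - 6) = (d - 3)*(d + 1)*(d + 2)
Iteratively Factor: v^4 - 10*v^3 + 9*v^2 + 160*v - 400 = (v - 5)*(v^3 - 5*v^2 - 16*v + 80) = (v - 5)^2*(v^2 - 16) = (v - 5)^2*(v + 4)*(v - 4)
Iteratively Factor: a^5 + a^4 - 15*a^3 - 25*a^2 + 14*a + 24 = (a + 1)*(a^4 - 15*a^2 - 10*a + 24) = (a - 4)*(a + 1)*(a^3 + 4*a^2 + a - 6) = (a - 4)*(a + 1)*(a + 2)*(a^2 + 2*a - 3) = (a - 4)*(a - 1)*(a + 1)*(a + 2)*(a + 3)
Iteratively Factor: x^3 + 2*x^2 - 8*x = (x - 2)*(x^2 + 4*x) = x*(x - 2)*(x + 4)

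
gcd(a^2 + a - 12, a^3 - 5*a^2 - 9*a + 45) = a - 3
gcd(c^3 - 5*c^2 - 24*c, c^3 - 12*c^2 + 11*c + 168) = c^2 - 5*c - 24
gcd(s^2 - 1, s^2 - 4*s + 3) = s - 1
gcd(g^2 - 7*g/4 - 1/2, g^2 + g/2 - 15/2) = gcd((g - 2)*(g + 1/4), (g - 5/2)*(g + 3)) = 1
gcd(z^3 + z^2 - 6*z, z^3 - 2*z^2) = z^2 - 2*z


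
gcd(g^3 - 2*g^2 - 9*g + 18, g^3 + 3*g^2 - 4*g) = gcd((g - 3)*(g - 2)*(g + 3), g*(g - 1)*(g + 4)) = 1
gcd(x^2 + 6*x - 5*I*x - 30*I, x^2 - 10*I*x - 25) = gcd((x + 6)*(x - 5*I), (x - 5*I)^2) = x - 5*I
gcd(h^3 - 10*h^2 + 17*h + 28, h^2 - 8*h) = 1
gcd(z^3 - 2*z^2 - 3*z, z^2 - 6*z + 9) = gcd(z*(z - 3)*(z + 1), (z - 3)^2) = z - 3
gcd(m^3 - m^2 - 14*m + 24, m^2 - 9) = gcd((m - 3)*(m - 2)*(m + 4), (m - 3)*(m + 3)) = m - 3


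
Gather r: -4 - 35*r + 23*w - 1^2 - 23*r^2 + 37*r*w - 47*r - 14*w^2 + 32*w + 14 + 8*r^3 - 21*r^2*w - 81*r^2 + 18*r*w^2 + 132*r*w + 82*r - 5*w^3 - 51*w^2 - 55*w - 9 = 8*r^3 + r^2*(-21*w - 104) + r*(18*w^2 + 169*w) - 5*w^3 - 65*w^2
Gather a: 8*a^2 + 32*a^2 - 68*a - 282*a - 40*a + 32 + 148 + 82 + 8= 40*a^2 - 390*a + 270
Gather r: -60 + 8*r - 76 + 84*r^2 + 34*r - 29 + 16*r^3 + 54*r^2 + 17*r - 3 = 16*r^3 + 138*r^2 + 59*r - 168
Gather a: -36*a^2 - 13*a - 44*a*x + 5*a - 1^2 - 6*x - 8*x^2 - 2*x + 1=-36*a^2 + a*(-44*x - 8) - 8*x^2 - 8*x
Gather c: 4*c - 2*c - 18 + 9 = 2*c - 9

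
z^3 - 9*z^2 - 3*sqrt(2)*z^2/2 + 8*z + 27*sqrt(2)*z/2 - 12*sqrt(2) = (z - 8)*(z - 1)*(z - 3*sqrt(2)/2)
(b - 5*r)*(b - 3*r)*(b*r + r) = b^3*r - 8*b^2*r^2 + b^2*r + 15*b*r^3 - 8*b*r^2 + 15*r^3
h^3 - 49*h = h*(h - 7)*(h + 7)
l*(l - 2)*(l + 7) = l^3 + 5*l^2 - 14*l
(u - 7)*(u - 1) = u^2 - 8*u + 7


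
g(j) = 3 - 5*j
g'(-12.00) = -5.00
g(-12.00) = 63.00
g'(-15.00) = -5.00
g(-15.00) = 78.00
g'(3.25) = -5.00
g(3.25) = -13.25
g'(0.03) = -5.00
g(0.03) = 2.85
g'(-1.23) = -5.00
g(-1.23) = 9.15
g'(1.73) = -5.00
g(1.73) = -5.65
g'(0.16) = -5.00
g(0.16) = 2.20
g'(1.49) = -5.00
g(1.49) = -4.45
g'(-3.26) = -5.00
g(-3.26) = 19.30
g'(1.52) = -5.00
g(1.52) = -4.60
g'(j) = -5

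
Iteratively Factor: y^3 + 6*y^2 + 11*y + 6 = (y + 1)*(y^2 + 5*y + 6) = (y + 1)*(y + 2)*(y + 3)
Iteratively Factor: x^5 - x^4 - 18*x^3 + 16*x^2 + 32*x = (x - 2)*(x^4 + x^3 - 16*x^2 - 16*x) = (x - 2)*(x + 1)*(x^3 - 16*x) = (x - 2)*(x + 1)*(x + 4)*(x^2 - 4*x) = x*(x - 2)*(x + 1)*(x + 4)*(x - 4)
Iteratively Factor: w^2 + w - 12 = (w - 3)*(w + 4)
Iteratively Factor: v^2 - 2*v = (v - 2)*(v)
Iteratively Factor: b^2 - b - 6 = (b + 2)*(b - 3)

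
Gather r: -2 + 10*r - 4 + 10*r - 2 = 20*r - 8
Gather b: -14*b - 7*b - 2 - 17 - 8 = -21*b - 27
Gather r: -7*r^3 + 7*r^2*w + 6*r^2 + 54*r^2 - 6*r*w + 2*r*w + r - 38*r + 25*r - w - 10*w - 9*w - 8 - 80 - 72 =-7*r^3 + r^2*(7*w + 60) + r*(-4*w - 12) - 20*w - 160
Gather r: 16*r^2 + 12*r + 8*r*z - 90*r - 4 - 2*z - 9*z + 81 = 16*r^2 + r*(8*z - 78) - 11*z + 77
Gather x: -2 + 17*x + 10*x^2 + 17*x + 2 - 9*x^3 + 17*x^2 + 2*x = -9*x^3 + 27*x^2 + 36*x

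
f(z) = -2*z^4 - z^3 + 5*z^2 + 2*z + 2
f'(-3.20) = 201.42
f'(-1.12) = -1.72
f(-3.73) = -271.14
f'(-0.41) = -2.05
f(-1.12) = 4.29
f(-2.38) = -25.13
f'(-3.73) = 338.12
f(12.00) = -42454.00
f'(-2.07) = 39.40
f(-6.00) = -2206.00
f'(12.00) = -14134.00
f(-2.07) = -8.57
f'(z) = -8*z^3 - 3*z^2 + 10*z + 2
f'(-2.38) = 69.06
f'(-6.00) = 1562.00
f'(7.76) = -3839.36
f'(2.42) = -104.75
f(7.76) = -7401.00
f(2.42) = -46.65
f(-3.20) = -130.15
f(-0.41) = 2.03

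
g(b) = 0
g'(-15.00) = 0.00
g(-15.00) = 0.00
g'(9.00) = 0.00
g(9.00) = 0.00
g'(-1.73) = 0.00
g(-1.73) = 0.00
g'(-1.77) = 0.00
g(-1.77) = 0.00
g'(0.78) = 0.00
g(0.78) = 0.00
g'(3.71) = 0.00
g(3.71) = 0.00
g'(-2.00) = 0.00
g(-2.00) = 0.00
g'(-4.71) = 0.00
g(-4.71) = 0.00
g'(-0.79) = 0.00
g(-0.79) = 0.00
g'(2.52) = 0.00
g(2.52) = 0.00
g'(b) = 0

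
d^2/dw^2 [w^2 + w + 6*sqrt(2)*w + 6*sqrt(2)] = 2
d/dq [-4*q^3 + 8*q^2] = 4*q*(4 - 3*q)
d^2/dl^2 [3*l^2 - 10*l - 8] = 6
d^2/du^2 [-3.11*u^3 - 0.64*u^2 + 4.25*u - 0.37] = -18.66*u - 1.28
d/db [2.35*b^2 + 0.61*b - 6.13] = 4.7*b + 0.61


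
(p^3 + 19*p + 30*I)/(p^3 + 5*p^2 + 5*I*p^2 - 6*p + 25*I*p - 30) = (p - 5*I)/(p + 5)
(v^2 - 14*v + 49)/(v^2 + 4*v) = (v^2 - 14*v + 49)/(v*(v + 4))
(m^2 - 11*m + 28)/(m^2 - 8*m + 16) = (m - 7)/(m - 4)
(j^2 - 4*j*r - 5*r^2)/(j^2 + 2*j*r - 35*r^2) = (j + r)/(j + 7*r)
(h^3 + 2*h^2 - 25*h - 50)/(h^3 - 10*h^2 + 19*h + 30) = (h^2 + 7*h + 10)/(h^2 - 5*h - 6)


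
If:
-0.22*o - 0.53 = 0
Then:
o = -2.41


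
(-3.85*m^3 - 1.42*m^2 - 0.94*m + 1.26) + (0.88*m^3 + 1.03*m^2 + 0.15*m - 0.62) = -2.97*m^3 - 0.39*m^2 - 0.79*m + 0.64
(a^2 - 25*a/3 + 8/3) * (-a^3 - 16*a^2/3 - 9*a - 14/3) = -a^5 + 3*a^4 + 295*a^3/9 + 505*a^2/9 + 134*a/9 - 112/9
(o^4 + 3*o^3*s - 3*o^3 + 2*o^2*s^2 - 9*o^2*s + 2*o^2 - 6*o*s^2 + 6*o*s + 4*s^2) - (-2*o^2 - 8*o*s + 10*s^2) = o^4 + 3*o^3*s - 3*o^3 + 2*o^2*s^2 - 9*o^2*s + 4*o^2 - 6*o*s^2 + 14*o*s - 6*s^2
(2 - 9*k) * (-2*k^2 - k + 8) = 18*k^3 + 5*k^2 - 74*k + 16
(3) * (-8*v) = -24*v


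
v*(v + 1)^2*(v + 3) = v^4 + 5*v^3 + 7*v^2 + 3*v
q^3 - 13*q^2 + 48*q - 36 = (q - 6)^2*(q - 1)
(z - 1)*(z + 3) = z^2 + 2*z - 3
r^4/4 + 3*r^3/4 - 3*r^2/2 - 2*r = r*(r/4 + 1)*(r - 2)*(r + 1)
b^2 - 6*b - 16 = (b - 8)*(b + 2)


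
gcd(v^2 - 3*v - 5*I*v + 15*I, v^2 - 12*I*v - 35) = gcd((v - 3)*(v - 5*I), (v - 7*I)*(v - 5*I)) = v - 5*I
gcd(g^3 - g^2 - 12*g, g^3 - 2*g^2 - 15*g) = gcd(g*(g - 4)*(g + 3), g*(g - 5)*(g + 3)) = g^2 + 3*g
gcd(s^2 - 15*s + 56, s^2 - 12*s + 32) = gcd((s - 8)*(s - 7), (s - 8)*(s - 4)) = s - 8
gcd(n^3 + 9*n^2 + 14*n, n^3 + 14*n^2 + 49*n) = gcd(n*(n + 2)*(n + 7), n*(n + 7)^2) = n^2 + 7*n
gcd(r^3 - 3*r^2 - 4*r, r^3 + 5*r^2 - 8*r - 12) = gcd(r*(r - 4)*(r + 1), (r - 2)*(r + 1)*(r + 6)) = r + 1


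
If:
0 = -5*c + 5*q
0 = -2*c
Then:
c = 0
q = 0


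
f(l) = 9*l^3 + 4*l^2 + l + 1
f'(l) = 27*l^2 + 8*l + 1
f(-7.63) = -3771.52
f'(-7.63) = 1511.82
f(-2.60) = -132.74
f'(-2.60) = 162.72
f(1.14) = 20.67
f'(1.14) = 45.21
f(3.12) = 316.40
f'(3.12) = 288.79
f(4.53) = 924.25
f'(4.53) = 591.30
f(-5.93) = -1741.02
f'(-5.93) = 903.01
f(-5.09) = -1087.31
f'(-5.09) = 659.80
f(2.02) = 93.52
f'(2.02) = 127.33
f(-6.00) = -1805.00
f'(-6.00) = 925.00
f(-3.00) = -209.00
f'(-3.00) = 220.00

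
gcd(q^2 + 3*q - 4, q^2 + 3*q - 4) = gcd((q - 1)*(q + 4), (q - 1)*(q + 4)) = q^2 + 3*q - 4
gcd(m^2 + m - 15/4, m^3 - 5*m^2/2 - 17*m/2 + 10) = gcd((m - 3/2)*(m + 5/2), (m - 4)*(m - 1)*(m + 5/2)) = m + 5/2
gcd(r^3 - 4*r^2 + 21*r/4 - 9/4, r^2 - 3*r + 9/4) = r^2 - 3*r + 9/4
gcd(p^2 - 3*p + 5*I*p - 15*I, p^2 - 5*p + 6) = p - 3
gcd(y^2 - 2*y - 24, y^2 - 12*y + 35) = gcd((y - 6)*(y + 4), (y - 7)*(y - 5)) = 1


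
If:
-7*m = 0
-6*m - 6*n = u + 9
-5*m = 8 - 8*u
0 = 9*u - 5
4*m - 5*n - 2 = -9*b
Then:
No Solution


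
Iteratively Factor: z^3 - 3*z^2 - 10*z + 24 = (z - 2)*(z^2 - z - 12) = (z - 2)*(z + 3)*(z - 4)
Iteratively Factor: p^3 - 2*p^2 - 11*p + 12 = (p + 3)*(p^2 - 5*p + 4) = (p - 1)*(p + 3)*(p - 4)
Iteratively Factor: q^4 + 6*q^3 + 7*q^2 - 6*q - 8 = (q + 2)*(q^3 + 4*q^2 - q - 4) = (q + 1)*(q + 2)*(q^2 + 3*q - 4) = (q - 1)*(q + 1)*(q + 2)*(q + 4)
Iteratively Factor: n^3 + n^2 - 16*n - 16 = (n + 1)*(n^2 - 16) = (n + 1)*(n + 4)*(n - 4)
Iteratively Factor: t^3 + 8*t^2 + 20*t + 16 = (t + 2)*(t^2 + 6*t + 8) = (t + 2)*(t + 4)*(t + 2)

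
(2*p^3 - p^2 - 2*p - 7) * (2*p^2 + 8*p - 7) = 4*p^5 + 14*p^4 - 26*p^3 - 23*p^2 - 42*p + 49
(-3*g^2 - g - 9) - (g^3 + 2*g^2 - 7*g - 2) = -g^3 - 5*g^2 + 6*g - 7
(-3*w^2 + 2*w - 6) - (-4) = -3*w^2 + 2*w - 2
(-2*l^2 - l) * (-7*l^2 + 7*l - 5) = 14*l^4 - 7*l^3 + 3*l^2 + 5*l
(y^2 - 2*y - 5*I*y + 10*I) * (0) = 0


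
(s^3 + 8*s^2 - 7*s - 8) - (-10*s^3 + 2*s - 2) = 11*s^3 + 8*s^2 - 9*s - 6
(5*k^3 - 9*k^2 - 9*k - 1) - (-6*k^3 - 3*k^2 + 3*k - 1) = 11*k^3 - 6*k^2 - 12*k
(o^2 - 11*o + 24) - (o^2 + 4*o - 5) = 29 - 15*o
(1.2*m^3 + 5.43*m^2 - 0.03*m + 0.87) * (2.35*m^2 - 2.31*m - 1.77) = 2.82*m^5 + 9.9885*m^4 - 14.7378*m^3 - 7.4973*m^2 - 1.9566*m - 1.5399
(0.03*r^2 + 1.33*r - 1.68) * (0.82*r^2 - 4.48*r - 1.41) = 0.0246*r^4 + 0.9562*r^3 - 7.3783*r^2 + 5.6511*r + 2.3688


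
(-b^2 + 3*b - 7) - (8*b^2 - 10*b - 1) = -9*b^2 + 13*b - 6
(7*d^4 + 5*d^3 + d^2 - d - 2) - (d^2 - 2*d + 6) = 7*d^4 + 5*d^3 + d - 8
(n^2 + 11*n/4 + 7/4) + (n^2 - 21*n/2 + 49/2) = 2*n^2 - 31*n/4 + 105/4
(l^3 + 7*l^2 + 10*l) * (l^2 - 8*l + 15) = l^5 - l^4 - 31*l^3 + 25*l^2 + 150*l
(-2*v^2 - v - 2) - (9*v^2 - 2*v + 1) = -11*v^2 + v - 3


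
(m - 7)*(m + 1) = m^2 - 6*m - 7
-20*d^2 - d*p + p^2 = (-5*d + p)*(4*d + p)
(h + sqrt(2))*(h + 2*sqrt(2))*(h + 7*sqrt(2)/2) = h^3 + 13*sqrt(2)*h^2/2 + 25*h + 14*sqrt(2)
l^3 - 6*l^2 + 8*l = l*(l - 4)*(l - 2)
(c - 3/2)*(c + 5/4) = c^2 - c/4 - 15/8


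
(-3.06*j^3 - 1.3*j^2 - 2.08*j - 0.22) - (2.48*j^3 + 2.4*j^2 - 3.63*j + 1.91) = -5.54*j^3 - 3.7*j^2 + 1.55*j - 2.13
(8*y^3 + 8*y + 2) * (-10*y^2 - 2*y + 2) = -80*y^5 - 16*y^4 - 64*y^3 - 36*y^2 + 12*y + 4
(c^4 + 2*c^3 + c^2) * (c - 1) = c^5 + c^4 - c^3 - c^2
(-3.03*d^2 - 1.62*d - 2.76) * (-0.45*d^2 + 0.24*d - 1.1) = 1.3635*d^4 + 0.00180000000000013*d^3 + 4.1862*d^2 + 1.1196*d + 3.036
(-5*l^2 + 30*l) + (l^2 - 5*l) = -4*l^2 + 25*l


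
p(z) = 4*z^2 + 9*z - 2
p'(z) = 8*z + 9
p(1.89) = 29.30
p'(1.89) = 24.12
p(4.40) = 115.04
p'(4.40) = 44.20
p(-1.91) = -4.60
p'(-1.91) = -6.28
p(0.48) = 3.24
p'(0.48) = 12.84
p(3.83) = 91.15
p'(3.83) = 39.64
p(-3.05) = 7.76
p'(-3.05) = -15.40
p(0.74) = 6.85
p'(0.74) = 14.92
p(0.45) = 2.86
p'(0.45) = 12.60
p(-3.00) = 7.00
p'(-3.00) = -15.00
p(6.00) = 196.00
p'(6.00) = 57.00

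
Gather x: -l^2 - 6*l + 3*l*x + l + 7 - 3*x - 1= -l^2 - 5*l + x*(3*l - 3) + 6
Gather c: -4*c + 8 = 8 - 4*c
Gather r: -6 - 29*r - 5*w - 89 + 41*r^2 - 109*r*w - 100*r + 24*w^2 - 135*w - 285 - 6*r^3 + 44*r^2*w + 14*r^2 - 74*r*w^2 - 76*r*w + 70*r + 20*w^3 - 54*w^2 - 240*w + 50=-6*r^3 + r^2*(44*w + 55) + r*(-74*w^2 - 185*w - 59) + 20*w^3 - 30*w^2 - 380*w - 330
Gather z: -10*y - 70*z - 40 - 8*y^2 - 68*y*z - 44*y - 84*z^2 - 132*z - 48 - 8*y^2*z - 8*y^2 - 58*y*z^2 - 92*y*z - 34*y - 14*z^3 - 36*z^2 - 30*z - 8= -16*y^2 - 88*y - 14*z^3 + z^2*(-58*y - 120) + z*(-8*y^2 - 160*y - 232) - 96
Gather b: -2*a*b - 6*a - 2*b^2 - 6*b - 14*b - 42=-6*a - 2*b^2 + b*(-2*a - 20) - 42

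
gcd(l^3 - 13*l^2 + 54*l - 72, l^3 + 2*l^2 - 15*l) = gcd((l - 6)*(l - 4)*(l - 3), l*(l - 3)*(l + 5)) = l - 3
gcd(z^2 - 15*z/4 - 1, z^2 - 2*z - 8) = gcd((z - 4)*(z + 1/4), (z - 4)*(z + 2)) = z - 4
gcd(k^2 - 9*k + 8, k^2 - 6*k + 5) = k - 1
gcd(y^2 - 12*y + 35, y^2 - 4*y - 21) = y - 7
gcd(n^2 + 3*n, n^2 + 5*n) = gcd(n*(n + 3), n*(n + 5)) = n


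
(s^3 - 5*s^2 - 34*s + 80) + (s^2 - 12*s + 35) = s^3 - 4*s^2 - 46*s + 115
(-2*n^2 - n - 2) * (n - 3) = -2*n^3 + 5*n^2 + n + 6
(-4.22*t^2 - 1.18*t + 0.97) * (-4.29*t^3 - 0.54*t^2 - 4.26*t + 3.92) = 18.1038*t^5 + 7.341*t^4 + 14.4531*t^3 - 12.0394*t^2 - 8.7578*t + 3.8024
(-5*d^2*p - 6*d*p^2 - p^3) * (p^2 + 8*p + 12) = -5*d^2*p^3 - 40*d^2*p^2 - 60*d^2*p - 6*d*p^4 - 48*d*p^3 - 72*d*p^2 - p^5 - 8*p^4 - 12*p^3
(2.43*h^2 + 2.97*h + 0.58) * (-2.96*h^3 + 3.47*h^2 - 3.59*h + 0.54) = -7.1928*h^5 - 0.3591*h^4 - 0.134599999999999*h^3 - 7.3375*h^2 - 0.4784*h + 0.3132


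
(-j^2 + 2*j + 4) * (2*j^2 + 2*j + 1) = -2*j^4 + 2*j^3 + 11*j^2 + 10*j + 4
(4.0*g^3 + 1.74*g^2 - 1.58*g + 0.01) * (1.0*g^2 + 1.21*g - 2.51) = 4.0*g^5 + 6.58*g^4 - 9.5146*g^3 - 6.2692*g^2 + 3.9779*g - 0.0251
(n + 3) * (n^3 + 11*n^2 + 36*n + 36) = n^4 + 14*n^3 + 69*n^2 + 144*n + 108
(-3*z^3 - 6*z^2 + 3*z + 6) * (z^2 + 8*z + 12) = -3*z^5 - 30*z^4 - 81*z^3 - 42*z^2 + 84*z + 72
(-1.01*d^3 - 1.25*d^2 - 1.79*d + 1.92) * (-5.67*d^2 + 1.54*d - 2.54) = 5.7267*d^5 + 5.5321*d^4 + 10.7897*d^3 - 10.468*d^2 + 7.5034*d - 4.8768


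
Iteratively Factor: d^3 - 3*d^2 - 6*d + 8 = (d + 2)*(d^2 - 5*d + 4) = (d - 4)*(d + 2)*(d - 1)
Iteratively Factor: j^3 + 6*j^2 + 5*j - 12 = (j + 4)*(j^2 + 2*j - 3) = (j - 1)*(j + 4)*(j + 3)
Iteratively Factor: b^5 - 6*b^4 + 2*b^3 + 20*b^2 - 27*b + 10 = (b - 1)*(b^4 - 5*b^3 - 3*b^2 + 17*b - 10) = (b - 1)^2*(b^3 - 4*b^2 - 7*b + 10) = (b - 1)^2*(b + 2)*(b^2 - 6*b + 5) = (b - 5)*(b - 1)^2*(b + 2)*(b - 1)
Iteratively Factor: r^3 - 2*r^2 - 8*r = (r)*(r^2 - 2*r - 8) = r*(r + 2)*(r - 4)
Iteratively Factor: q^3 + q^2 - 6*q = (q)*(q^2 + q - 6) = q*(q + 3)*(q - 2)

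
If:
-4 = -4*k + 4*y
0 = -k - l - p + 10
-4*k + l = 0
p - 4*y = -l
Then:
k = 14/5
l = 56/5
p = -4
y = 9/5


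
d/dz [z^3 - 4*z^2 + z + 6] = 3*z^2 - 8*z + 1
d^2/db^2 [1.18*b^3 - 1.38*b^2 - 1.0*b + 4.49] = 7.08*b - 2.76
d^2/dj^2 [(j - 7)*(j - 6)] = 2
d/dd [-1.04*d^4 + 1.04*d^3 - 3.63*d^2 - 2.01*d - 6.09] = -4.16*d^3 + 3.12*d^2 - 7.26*d - 2.01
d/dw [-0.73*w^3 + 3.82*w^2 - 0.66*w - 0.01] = -2.19*w^2 + 7.64*w - 0.66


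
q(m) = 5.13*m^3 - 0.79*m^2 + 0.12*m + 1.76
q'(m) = 15.39*m^2 - 1.58*m + 0.12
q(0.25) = 1.82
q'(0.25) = 0.69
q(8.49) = 3085.19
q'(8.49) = 1096.02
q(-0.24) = 1.61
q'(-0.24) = 1.39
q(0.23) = 1.81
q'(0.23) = 0.57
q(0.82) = 4.16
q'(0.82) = 9.17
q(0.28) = 1.84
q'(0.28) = 0.88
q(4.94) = 601.51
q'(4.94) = 367.89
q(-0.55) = 0.60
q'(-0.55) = 5.64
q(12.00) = 8754.08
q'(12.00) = 2197.32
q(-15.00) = -17491.54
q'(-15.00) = 3486.57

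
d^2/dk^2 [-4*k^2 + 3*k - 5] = -8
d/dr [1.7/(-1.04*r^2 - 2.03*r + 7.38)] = (3.536*r + 3.451)/(1.04*r^2 + 2.03*r - 7.38)^2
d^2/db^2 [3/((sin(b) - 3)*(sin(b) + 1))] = (-18*sin(b) - 12*cos(b)^2 + 54)*cos(b)^2/((sin(b) - 3)^3*(sin(b) + 1)^3)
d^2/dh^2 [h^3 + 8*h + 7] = 6*h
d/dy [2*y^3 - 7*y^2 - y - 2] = 6*y^2 - 14*y - 1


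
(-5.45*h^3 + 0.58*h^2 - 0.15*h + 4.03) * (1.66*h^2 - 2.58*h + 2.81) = -9.047*h^5 + 15.0238*h^4 - 17.0599*h^3 + 8.7066*h^2 - 10.8189*h + 11.3243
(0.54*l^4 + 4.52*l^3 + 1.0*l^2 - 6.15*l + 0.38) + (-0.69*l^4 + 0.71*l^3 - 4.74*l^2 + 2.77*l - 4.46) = -0.15*l^4 + 5.23*l^3 - 3.74*l^2 - 3.38*l - 4.08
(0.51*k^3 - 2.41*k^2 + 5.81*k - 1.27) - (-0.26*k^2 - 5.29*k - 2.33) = 0.51*k^3 - 2.15*k^2 + 11.1*k + 1.06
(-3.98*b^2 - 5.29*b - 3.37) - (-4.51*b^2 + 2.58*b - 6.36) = 0.53*b^2 - 7.87*b + 2.99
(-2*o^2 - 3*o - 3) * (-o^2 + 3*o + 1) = 2*o^4 - 3*o^3 - 8*o^2 - 12*o - 3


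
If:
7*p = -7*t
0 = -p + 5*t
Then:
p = 0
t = 0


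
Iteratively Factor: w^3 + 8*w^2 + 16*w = (w)*(w^2 + 8*w + 16) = w*(w + 4)*(w + 4)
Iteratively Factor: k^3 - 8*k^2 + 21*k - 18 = (k - 3)*(k^2 - 5*k + 6) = (k - 3)^2*(k - 2)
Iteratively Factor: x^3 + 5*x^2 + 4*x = (x + 4)*(x^2 + x) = x*(x + 4)*(x + 1)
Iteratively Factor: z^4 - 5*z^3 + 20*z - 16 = (z + 2)*(z^3 - 7*z^2 + 14*z - 8) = (z - 1)*(z + 2)*(z^2 - 6*z + 8) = (z - 4)*(z - 1)*(z + 2)*(z - 2)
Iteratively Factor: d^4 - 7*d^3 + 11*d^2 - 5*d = (d - 1)*(d^3 - 6*d^2 + 5*d) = d*(d - 1)*(d^2 - 6*d + 5) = d*(d - 5)*(d - 1)*(d - 1)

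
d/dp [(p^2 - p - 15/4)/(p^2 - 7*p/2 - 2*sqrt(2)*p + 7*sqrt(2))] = (4*(2*p - 1)*(2*p^2 - 7*p - 4*sqrt(2)*p + 14*sqrt(2)) - (-4*p + 4*sqrt(2) + 7)*(-4*p^2 + 4*p + 15))/(2*(2*p^2 - 7*p - 4*sqrt(2)*p + 14*sqrt(2))^2)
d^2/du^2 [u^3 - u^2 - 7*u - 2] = 6*u - 2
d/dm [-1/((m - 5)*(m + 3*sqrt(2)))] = (2*m - 5 + 3*sqrt(2))/((m - 5)^2*(m + 3*sqrt(2))^2)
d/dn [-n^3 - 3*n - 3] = -3*n^2 - 3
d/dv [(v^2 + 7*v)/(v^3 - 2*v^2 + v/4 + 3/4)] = 4*(-4*v^4 - 56*v^3 + 57*v^2 + 6*v + 21)/(16*v^6 - 64*v^5 + 72*v^4 + 8*v^3 - 47*v^2 + 6*v + 9)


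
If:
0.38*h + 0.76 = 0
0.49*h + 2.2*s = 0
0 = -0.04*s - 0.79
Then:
No Solution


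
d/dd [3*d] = 3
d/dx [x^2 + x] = 2*x + 1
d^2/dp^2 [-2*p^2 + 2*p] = -4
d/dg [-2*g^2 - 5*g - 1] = -4*g - 5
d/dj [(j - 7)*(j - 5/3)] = 2*j - 26/3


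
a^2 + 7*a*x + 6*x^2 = (a + x)*(a + 6*x)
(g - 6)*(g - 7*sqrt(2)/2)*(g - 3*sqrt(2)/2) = g^3 - 5*sqrt(2)*g^2 - 6*g^2 + 21*g/2 + 30*sqrt(2)*g - 63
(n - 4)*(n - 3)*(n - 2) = n^3 - 9*n^2 + 26*n - 24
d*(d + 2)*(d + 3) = d^3 + 5*d^2 + 6*d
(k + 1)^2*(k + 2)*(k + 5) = k^4 + 9*k^3 + 25*k^2 + 27*k + 10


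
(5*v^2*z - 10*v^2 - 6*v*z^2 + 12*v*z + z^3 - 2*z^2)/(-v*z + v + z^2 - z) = (-5*v*z + 10*v + z^2 - 2*z)/(z - 1)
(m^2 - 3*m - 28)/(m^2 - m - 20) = (m - 7)/(m - 5)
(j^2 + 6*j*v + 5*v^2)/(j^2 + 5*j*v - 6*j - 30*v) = (j + v)/(j - 6)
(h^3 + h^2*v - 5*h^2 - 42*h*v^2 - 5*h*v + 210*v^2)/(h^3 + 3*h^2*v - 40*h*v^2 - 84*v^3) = (h - 5)/(h + 2*v)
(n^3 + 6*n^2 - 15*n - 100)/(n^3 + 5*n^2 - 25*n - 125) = (n - 4)/(n - 5)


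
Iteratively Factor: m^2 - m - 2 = (m - 2)*(m + 1)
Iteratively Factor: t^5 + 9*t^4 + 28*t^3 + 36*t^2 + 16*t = (t + 2)*(t^4 + 7*t^3 + 14*t^2 + 8*t) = (t + 2)^2*(t^3 + 5*t^2 + 4*t) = (t + 1)*(t + 2)^2*(t^2 + 4*t) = t*(t + 1)*(t + 2)^2*(t + 4)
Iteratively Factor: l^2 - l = (l - 1)*(l)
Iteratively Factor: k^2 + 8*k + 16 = (k + 4)*(k + 4)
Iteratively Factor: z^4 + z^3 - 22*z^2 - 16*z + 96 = (z - 2)*(z^3 + 3*z^2 - 16*z - 48) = (z - 2)*(z + 3)*(z^2 - 16) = (z - 2)*(z + 3)*(z + 4)*(z - 4)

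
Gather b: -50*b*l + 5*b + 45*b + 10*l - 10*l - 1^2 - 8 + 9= b*(50 - 50*l)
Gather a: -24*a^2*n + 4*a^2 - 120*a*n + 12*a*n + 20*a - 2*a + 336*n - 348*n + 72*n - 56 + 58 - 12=a^2*(4 - 24*n) + a*(18 - 108*n) + 60*n - 10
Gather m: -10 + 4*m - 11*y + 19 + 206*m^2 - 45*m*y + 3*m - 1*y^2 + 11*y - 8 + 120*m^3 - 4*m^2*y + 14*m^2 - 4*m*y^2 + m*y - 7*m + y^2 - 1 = 120*m^3 + m^2*(220 - 4*y) + m*(-4*y^2 - 44*y)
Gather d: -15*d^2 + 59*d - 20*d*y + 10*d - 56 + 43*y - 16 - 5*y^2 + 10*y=-15*d^2 + d*(69 - 20*y) - 5*y^2 + 53*y - 72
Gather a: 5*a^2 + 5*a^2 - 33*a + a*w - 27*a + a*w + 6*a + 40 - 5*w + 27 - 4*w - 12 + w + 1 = 10*a^2 + a*(2*w - 54) - 8*w + 56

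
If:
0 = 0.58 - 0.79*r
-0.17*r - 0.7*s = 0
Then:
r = 0.73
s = -0.18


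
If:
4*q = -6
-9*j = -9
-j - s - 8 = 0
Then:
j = 1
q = -3/2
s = -9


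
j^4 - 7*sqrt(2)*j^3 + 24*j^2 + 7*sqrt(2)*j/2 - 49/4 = (j - 7*sqrt(2)/2)^2*(j - sqrt(2)/2)*(j + sqrt(2)/2)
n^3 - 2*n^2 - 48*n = n*(n - 8)*(n + 6)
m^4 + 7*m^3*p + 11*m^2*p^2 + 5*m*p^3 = m*(m + p)^2*(m + 5*p)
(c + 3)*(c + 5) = c^2 + 8*c + 15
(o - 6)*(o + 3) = o^2 - 3*o - 18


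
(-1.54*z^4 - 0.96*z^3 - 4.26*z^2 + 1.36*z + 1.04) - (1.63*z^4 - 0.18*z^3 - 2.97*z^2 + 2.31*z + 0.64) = -3.17*z^4 - 0.78*z^3 - 1.29*z^2 - 0.95*z + 0.4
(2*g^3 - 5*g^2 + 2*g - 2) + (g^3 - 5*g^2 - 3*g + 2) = 3*g^3 - 10*g^2 - g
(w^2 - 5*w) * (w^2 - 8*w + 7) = w^4 - 13*w^3 + 47*w^2 - 35*w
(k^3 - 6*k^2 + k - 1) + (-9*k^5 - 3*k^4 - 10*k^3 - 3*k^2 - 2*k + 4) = -9*k^5 - 3*k^4 - 9*k^3 - 9*k^2 - k + 3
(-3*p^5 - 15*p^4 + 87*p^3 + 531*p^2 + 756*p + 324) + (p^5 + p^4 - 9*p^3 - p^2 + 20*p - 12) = -2*p^5 - 14*p^4 + 78*p^3 + 530*p^2 + 776*p + 312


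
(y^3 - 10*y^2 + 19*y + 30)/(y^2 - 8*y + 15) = (y^2 - 5*y - 6)/(y - 3)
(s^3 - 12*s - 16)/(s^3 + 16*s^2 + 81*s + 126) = (s^3 - 12*s - 16)/(s^3 + 16*s^2 + 81*s + 126)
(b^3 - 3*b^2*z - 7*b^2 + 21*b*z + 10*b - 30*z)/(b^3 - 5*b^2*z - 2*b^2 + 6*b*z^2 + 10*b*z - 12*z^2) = (5 - b)/(-b + 2*z)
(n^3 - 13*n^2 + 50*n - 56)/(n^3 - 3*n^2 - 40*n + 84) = (n - 4)/(n + 6)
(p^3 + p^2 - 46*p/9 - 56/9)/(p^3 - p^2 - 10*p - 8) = (p^2 - p - 28/9)/(p^2 - 3*p - 4)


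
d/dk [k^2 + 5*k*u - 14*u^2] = 2*k + 5*u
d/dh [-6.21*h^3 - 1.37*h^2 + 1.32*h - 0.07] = -18.63*h^2 - 2.74*h + 1.32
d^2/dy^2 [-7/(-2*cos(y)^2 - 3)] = 28*(-4*sin(y)^4 - 4*sin(y)^2 + 5)/(cos(2*y) + 4)^3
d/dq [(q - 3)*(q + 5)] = 2*q + 2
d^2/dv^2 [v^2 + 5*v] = 2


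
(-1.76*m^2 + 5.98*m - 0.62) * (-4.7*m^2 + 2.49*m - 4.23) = 8.272*m^4 - 32.4884*m^3 + 25.249*m^2 - 26.8392*m + 2.6226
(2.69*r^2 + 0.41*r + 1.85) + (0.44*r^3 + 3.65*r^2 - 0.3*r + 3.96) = 0.44*r^3 + 6.34*r^2 + 0.11*r + 5.81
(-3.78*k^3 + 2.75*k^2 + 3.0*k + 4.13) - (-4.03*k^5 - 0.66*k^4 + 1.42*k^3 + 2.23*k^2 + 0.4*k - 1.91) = 4.03*k^5 + 0.66*k^4 - 5.2*k^3 + 0.52*k^2 + 2.6*k + 6.04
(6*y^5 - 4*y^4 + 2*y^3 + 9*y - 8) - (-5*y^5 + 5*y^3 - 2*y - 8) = 11*y^5 - 4*y^4 - 3*y^3 + 11*y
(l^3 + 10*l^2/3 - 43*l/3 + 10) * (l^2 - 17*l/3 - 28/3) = l^5 - 7*l^4/3 - 383*l^3/9 + 541*l^2/9 + 694*l/9 - 280/3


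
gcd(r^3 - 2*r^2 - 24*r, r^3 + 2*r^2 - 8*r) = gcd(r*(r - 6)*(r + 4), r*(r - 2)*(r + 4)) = r^2 + 4*r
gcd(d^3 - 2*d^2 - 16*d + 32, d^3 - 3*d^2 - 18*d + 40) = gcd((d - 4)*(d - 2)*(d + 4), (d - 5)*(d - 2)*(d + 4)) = d^2 + 2*d - 8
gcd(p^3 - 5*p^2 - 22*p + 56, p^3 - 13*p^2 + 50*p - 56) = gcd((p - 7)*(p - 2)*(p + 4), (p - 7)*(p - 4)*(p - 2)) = p^2 - 9*p + 14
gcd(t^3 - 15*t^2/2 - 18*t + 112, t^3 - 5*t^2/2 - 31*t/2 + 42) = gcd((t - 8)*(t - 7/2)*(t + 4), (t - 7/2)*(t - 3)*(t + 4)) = t^2 + t/2 - 14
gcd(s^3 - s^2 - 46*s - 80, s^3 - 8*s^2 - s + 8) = s - 8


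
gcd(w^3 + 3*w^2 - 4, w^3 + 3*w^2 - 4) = w^3 + 3*w^2 - 4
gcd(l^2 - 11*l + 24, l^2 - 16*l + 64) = l - 8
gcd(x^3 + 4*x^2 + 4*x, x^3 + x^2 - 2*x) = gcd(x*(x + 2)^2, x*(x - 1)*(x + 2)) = x^2 + 2*x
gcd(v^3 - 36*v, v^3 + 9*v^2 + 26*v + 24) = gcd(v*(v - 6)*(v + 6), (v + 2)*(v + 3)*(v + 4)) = 1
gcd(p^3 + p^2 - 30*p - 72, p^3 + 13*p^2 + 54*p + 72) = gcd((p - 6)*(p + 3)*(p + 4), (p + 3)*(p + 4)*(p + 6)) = p^2 + 7*p + 12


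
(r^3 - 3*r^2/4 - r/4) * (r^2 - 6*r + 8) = r^5 - 27*r^4/4 + 49*r^3/4 - 9*r^2/2 - 2*r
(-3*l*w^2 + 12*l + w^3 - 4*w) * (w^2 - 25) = -3*l*w^4 + 87*l*w^2 - 300*l + w^5 - 29*w^3 + 100*w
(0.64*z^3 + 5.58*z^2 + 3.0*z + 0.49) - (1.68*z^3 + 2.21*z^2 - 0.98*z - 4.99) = -1.04*z^3 + 3.37*z^2 + 3.98*z + 5.48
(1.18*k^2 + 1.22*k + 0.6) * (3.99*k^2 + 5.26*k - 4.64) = 4.7082*k^4 + 11.0746*k^3 + 3.336*k^2 - 2.5048*k - 2.784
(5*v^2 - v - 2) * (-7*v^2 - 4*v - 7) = -35*v^4 - 13*v^3 - 17*v^2 + 15*v + 14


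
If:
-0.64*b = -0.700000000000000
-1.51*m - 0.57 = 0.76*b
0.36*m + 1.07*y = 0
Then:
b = 1.09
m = -0.93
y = 0.31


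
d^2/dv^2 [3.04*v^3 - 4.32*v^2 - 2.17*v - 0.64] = 18.24*v - 8.64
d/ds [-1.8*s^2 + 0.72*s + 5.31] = 0.72 - 3.6*s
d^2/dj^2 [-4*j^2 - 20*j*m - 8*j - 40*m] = -8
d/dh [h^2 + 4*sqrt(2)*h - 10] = 2*h + 4*sqrt(2)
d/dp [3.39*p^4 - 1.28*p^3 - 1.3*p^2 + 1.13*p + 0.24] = 13.56*p^3 - 3.84*p^2 - 2.6*p + 1.13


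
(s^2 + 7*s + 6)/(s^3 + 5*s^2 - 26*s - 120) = (s + 1)/(s^2 - s - 20)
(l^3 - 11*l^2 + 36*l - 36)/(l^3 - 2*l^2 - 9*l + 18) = (l - 6)/(l + 3)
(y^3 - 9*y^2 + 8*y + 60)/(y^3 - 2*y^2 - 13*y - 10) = (y - 6)/(y + 1)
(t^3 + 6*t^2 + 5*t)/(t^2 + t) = t + 5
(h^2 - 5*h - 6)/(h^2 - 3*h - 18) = (h + 1)/(h + 3)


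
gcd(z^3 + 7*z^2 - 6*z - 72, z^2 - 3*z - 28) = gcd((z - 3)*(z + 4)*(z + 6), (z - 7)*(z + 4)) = z + 4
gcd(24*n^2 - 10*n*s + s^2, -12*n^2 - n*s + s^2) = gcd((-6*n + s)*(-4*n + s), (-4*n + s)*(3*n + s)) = -4*n + s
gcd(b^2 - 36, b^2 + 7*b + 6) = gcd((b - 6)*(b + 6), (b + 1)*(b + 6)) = b + 6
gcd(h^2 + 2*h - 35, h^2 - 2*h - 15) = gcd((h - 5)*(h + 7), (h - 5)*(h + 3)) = h - 5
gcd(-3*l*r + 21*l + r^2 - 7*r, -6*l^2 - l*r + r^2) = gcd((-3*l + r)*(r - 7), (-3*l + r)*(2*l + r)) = -3*l + r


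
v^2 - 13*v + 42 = (v - 7)*(v - 6)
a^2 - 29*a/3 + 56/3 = (a - 7)*(a - 8/3)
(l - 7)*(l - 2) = l^2 - 9*l + 14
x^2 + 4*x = x*(x + 4)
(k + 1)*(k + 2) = k^2 + 3*k + 2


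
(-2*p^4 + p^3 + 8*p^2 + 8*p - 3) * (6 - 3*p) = 6*p^5 - 15*p^4 - 18*p^3 + 24*p^2 + 57*p - 18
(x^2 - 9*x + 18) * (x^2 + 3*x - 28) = x^4 - 6*x^3 - 37*x^2 + 306*x - 504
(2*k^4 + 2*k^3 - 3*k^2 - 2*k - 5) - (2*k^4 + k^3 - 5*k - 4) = k^3 - 3*k^2 + 3*k - 1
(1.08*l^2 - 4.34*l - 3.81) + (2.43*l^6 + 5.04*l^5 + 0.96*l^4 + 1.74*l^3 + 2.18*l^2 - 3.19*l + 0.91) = 2.43*l^6 + 5.04*l^5 + 0.96*l^4 + 1.74*l^3 + 3.26*l^2 - 7.53*l - 2.9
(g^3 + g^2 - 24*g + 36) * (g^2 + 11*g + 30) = g^5 + 12*g^4 + 17*g^3 - 198*g^2 - 324*g + 1080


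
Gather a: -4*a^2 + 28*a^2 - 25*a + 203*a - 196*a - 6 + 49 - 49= 24*a^2 - 18*a - 6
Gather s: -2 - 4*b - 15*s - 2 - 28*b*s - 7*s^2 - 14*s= -4*b - 7*s^2 + s*(-28*b - 29) - 4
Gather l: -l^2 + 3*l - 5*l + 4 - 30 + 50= -l^2 - 2*l + 24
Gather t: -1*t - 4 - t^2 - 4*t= -t^2 - 5*t - 4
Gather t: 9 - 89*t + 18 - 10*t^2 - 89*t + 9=-10*t^2 - 178*t + 36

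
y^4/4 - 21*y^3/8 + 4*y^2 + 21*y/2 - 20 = (y/4 + 1/2)*(y - 8)*(y - 5/2)*(y - 2)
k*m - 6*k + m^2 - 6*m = (k + m)*(m - 6)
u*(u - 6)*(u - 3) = u^3 - 9*u^2 + 18*u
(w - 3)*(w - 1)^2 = w^3 - 5*w^2 + 7*w - 3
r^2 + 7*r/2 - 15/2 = (r - 3/2)*(r + 5)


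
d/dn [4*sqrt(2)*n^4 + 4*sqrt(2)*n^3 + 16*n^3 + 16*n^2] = 4*n*(4*sqrt(2)*n^2 + 3*sqrt(2)*n + 12*n + 8)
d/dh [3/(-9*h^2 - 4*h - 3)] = 6*(9*h + 2)/(9*h^2 + 4*h + 3)^2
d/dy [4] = 0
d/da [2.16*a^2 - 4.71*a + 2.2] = 4.32*a - 4.71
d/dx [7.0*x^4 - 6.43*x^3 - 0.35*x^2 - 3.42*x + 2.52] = 28.0*x^3 - 19.29*x^2 - 0.7*x - 3.42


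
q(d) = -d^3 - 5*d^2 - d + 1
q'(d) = -3*d^2 - 10*d - 1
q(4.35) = -180.28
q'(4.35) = -101.27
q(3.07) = -78.13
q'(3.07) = -59.97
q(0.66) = -2.13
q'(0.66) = -8.91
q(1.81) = -23.12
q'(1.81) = -28.93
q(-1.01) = -2.06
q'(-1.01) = 6.04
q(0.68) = -2.31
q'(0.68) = -9.19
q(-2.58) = -12.53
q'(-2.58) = 4.83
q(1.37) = -12.33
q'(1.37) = -20.33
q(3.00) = -74.00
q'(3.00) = -58.00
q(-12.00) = 1021.00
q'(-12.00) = -313.00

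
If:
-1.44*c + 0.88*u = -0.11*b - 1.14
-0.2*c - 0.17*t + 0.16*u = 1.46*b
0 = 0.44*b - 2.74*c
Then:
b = 7.25827814569536*u + 9.40276941601445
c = 1.16556291390728*u + 1.50993377483444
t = -62.7658745617452*u - 82.5295888373411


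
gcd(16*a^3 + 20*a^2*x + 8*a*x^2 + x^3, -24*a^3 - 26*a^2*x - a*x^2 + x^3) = 4*a + x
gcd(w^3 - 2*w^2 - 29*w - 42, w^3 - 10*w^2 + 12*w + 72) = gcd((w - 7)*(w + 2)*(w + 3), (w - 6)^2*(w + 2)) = w + 2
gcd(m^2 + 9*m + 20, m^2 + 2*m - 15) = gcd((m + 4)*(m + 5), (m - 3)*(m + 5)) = m + 5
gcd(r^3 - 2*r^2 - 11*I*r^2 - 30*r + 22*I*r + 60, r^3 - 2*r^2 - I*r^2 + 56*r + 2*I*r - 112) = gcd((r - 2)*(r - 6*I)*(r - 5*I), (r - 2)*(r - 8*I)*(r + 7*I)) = r - 2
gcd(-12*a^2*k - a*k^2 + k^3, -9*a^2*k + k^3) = 3*a*k + k^2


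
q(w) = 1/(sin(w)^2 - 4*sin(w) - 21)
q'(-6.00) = 0.01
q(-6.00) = -0.05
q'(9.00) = -0.00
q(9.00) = -0.04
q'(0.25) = 0.01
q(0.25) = -0.05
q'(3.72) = -0.01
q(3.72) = -0.05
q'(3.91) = -0.01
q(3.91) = -0.06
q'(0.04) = 0.01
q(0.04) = -0.05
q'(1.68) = -0.00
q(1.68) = -0.04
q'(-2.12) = -0.01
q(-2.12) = -0.06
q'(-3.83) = -0.00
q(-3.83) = -0.04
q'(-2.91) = -0.01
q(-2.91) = -0.05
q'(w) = (-2*sin(w)*cos(w) + 4*cos(w))/(sin(w)^2 - 4*sin(w) - 21)^2 = 2*(2 - sin(w))*cos(w)/((sin(w) - 7)^2*(sin(w) + 3)^2)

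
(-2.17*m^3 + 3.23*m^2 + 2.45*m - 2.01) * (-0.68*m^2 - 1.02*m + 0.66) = 1.4756*m^5 + 0.0169999999999999*m^4 - 6.3928*m^3 + 0.9996*m^2 + 3.6672*m - 1.3266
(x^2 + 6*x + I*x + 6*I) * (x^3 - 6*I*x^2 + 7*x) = x^5 + 6*x^4 - 5*I*x^4 + 13*x^3 - 30*I*x^3 + 78*x^2 + 7*I*x^2 + 42*I*x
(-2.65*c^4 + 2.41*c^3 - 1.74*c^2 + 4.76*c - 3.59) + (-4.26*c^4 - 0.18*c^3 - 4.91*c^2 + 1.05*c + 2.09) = -6.91*c^4 + 2.23*c^3 - 6.65*c^2 + 5.81*c - 1.5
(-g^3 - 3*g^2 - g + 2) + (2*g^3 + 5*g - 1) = g^3 - 3*g^2 + 4*g + 1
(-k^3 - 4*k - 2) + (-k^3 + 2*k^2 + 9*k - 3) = -2*k^3 + 2*k^2 + 5*k - 5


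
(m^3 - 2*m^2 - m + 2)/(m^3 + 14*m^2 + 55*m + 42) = (m^2 - 3*m + 2)/(m^2 + 13*m + 42)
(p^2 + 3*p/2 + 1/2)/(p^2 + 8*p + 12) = (2*p^2 + 3*p + 1)/(2*(p^2 + 8*p + 12))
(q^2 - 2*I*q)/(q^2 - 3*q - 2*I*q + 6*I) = q/(q - 3)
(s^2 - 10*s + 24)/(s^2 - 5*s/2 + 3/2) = 2*(s^2 - 10*s + 24)/(2*s^2 - 5*s + 3)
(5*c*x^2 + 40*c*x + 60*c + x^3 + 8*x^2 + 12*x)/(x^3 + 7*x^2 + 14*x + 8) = (5*c*x + 30*c + x^2 + 6*x)/(x^2 + 5*x + 4)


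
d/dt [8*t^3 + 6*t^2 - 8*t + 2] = 24*t^2 + 12*t - 8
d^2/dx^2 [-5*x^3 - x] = -30*x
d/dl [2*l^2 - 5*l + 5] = 4*l - 5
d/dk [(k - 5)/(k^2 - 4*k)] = (-k^2 + 10*k - 20)/(k^2*(k^2 - 8*k + 16))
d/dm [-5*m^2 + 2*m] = 2 - 10*m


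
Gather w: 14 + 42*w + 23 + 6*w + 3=48*w + 40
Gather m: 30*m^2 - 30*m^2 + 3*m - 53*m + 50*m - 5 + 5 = 0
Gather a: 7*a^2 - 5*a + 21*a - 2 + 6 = 7*a^2 + 16*a + 4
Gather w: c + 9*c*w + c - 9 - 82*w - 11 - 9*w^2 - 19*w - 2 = 2*c - 9*w^2 + w*(9*c - 101) - 22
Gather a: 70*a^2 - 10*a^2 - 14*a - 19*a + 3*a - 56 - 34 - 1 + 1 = 60*a^2 - 30*a - 90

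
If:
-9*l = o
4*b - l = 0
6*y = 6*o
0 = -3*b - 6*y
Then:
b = 0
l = 0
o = 0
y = 0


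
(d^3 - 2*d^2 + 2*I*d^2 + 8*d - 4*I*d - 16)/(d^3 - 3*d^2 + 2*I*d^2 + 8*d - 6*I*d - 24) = (d - 2)/(d - 3)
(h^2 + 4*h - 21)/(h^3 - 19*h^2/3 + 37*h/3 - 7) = 3*(h + 7)/(3*h^2 - 10*h + 7)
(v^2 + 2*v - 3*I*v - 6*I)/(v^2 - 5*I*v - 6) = (v + 2)/(v - 2*I)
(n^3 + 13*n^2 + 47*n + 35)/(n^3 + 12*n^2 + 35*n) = (n + 1)/n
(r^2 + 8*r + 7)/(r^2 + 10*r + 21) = (r + 1)/(r + 3)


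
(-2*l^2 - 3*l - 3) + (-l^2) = -3*l^2 - 3*l - 3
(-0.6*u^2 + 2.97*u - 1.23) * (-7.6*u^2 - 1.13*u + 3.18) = 4.56*u^4 - 21.894*u^3 + 4.0839*u^2 + 10.8345*u - 3.9114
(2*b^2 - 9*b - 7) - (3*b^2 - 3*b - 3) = -b^2 - 6*b - 4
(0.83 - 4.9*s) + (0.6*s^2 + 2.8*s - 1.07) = 0.6*s^2 - 2.1*s - 0.24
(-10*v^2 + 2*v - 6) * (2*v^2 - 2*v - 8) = -20*v^4 + 24*v^3 + 64*v^2 - 4*v + 48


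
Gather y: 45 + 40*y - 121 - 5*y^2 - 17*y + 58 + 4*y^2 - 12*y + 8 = -y^2 + 11*y - 10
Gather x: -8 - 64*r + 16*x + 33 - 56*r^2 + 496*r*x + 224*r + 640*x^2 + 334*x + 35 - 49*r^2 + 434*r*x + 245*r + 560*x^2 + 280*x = -105*r^2 + 405*r + 1200*x^2 + x*(930*r + 630) + 60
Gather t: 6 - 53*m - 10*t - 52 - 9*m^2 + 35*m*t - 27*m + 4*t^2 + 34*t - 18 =-9*m^2 - 80*m + 4*t^2 + t*(35*m + 24) - 64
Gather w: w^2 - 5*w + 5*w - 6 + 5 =w^2 - 1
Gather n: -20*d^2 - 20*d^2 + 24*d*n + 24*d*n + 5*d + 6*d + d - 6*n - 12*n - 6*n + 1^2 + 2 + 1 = -40*d^2 + 12*d + n*(48*d - 24) + 4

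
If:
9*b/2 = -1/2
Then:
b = -1/9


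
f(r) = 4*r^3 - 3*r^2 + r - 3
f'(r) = 12*r^2 - 6*r + 1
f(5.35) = 529.00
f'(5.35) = 312.37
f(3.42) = 125.34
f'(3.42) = 120.84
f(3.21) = 101.60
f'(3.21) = 105.39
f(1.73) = 10.46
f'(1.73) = 26.53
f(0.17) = -2.90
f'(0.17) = 0.33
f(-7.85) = -2130.66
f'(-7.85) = 787.57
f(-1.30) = -18.16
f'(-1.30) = 29.08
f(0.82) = -1.99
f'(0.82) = 4.15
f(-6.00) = -981.00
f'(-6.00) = 469.00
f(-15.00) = -14193.00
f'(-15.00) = 2791.00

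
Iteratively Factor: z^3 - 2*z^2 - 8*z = (z)*(z^2 - 2*z - 8) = z*(z + 2)*(z - 4)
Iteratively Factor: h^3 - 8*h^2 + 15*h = (h - 3)*(h^2 - 5*h) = h*(h - 3)*(h - 5)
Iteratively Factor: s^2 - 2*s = (s - 2)*(s)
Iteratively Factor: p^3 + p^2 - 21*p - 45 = (p + 3)*(p^2 - 2*p - 15) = (p - 5)*(p + 3)*(p + 3)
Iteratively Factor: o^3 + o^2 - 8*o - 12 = (o + 2)*(o^2 - o - 6) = (o - 3)*(o + 2)*(o + 2)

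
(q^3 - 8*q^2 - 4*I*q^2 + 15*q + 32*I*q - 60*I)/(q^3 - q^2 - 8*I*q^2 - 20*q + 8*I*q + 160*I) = (q^2 + q*(-3 - 4*I) + 12*I)/(q^2 + q*(4 - 8*I) - 32*I)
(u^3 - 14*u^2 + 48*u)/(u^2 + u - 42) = u*(u - 8)/(u + 7)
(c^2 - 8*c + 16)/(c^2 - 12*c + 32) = (c - 4)/(c - 8)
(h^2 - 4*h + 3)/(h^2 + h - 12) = (h - 1)/(h + 4)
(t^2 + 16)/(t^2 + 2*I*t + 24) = (t + 4*I)/(t + 6*I)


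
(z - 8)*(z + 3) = z^2 - 5*z - 24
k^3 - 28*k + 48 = (k - 4)*(k - 2)*(k + 6)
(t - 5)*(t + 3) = t^2 - 2*t - 15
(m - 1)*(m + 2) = m^2 + m - 2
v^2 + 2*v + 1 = (v + 1)^2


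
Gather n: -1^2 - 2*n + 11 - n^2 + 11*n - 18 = -n^2 + 9*n - 8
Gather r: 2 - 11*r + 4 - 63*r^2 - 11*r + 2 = -63*r^2 - 22*r + 8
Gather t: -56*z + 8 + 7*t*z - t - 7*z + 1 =t*(7*z - 1) - 63*z + 9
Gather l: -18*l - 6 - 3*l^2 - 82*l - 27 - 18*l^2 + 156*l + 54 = -21*l^2 + 56*l + 21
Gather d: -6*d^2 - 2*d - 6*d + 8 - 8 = -6*d^2 - 8*d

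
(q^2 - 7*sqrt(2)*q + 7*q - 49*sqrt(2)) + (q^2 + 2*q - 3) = 2*q^2 - 7*sqrt(2)*q + 9*q - 49*sqrt(2) - 3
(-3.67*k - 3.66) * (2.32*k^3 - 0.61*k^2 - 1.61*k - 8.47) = -8.5144*k^4 - 6.2525*k^3 + 8.1413*k^2 + 36.9775*k + 31.0002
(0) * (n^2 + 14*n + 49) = 0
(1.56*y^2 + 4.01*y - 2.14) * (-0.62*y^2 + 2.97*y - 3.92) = -0.9672*y^4 + 2.147*y^3 + 7.1213*y^2 - 22.075*y + 8.3888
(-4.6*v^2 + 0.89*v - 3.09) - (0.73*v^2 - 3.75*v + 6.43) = -5.33*v^2 + 4.64*v - 9.52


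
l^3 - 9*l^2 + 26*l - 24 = (l - 4)*(l - 3)*(l - 2)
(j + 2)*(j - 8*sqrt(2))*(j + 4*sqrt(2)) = j^3 - 4*sqrt(2)*j^2 + 2*j^2 - 64*j - 8*sqrt(2)*j - 128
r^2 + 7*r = r*(r + 7)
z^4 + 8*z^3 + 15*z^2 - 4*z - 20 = (z - 1)*(z + 2)^2*(z + 5)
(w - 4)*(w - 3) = w^2 - 7*w + 12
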